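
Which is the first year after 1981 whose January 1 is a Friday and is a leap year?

1988

Jan 1 advances by 2 weekdays after a leap year and by 1 after a common year.
1981: Jan 1 is Thursday.
1982: Friday
1983: Saturday
1984: Sunday (leap)
1985: Tuesday
1986: Wednesday
1987: Thursday
1988: Friday (leap)
1988 begins on a Friday and is a leap year.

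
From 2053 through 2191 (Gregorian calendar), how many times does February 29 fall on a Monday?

4

Leap years in 2053–2191: 33 of them.
Feb 29 weekday advances by 5 (mod 7) from one leap year to the next four years later (or differs when a century non-leap intervenes).
Leap-day weekdays: 2056:Tue 2060:Sun 2064:Fri 2068:Wed 2072:Mon✓ 2076:Sat 2080:Thu 2084:Tue 2088:Sun 2092:Fri 2096:Wed 2104:Fri 2108:Wed …(7 more)… 2140:Mon✓ 2144:Sat 2148:Thu 2152:Tue 2156:Sun 2160:Fri 2164:Wed 2168:Mon✓ 2172:Sat 2176:Thu 2180:Tue 2184:Sun 2188:Fri
Monday: 2072, 2112, 2140, 2168 → 4.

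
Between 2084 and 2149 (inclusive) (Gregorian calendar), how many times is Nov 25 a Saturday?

9

Track Nov 25's weekday year by year (advancing +1, or +2 across a Feb 29):
  2084: Sat ✓  2085: Sun (+1)  2086: Mon (+1)  2087: Tue (+1)  2088: Thu (+2)
  2089: Fri (+1)  2090: Sat (+1) ✓  2091: Sun (+1)  2092: Tue (+2)  2093: Wed (+1)
  2094: Thu (+1)  2095: Fri (+1)  2096: Sun (+2)  2097: Mon (+1)  … (38 more years) …
  2136: Sun (+2)  2137: Mon (+1)  2138: Tue (+1)  2139: Wed (+1)  2140: Fri (+2)
  2141: Sat (+1) ✓  2142: Sun (+1)  2143: Mon (+1)  2144: Wed (+2)  2145: Thu (+1)
  2146: Fri (+1)  2147: Sat (+1) ✓  2148: Mon (+2)  2149: Tue (+1)
Saturday years: 2084, 2090, 2102, 2113, 2119, 2124, 2130, 2141, 2147 — 9 in total.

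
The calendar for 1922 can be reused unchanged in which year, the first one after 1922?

Two years share a calendar iff Jan 1 falls on the same weekday and both are leap or both are common. 1922: Jan 1 is Sunday, common year.
1923: Jan 1 Monday, common
1924: Jan 1 Tuesday, leap
1925: Jan 1 Thursday, common
1926: Jan 1 Friday, common
1927: Jan 1 Saturday, common
1928: Jan 1 Sunday, leap
1929: Jan 1 Tuesday, common
1930: Jan 1 Wednesday, common
1931: Jan 1 Thursday, common
1932: Jan 1 Friday, leap
1933: Jan 1 Sunday, common
1933 matches on both conditions.

1933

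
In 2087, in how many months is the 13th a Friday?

1

Check the 13th of each month of 2087: Jan 13: Mon, Feb 13: Thu, Mar 13: Thu, Apr 13: Sun, May 13: Tue, Jun 13: Fri, Jul 13: Sun, Aug 13: Wed, Sep 13: Sat, Oct 13: Mon, Nov 13: Thu, Dec 13: Sat.
Friday occurs in June — 1 month.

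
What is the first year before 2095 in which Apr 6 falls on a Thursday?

2090

From one year to the next, a fixed date's weekday advances by 1, or by 2 when a Feb 29 lies between the two dates.
2095: April 6 is Wednesday.
2094: Tuesday (−1)
2093: Monday (−1)
2092: Sunday (−1)
2091: Friday (−2)
2090: Thursday (−1)
Apr 6 falls on a Thursday in 2090.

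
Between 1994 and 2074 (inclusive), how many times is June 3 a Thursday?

Track June 3's weekday year by year (advancing +1, or +2 across a Feb 29):
  1994: Fri  1995: Sat (+1)  1996: Mon (+2)  1997: Tue (+1)  1998: Wed (+1)
  1999: Thu (+1) ✓  2000: Sat (+2)  2001: Sun (+1)  2002: Mon (+1)  2003: Tue (+1)
  2004: Thu (+2) ✓  2005: Fri (+1)  2006: Sat (+1)  2007: Sun (+1)  … (53 more years) …
  2061: Fri (+1)  2062: Sat (+1)  2063: Sun (+1)  2064: Tue (+2)  2065: Wed (+1)
  2066: Thu (+1) ✓  2067: Fri (+1)  2068: Sun (+2)  2069: Mon (+1)  2070: Tue (+1)
  2071: Wed (+1)  2072: Fri (+2)  2073: Sat (+1)  2074: Sun (+1)
Thursday years: 1999, 2004, 2010, 2021, 2027, 2032, 2038, 2049, 2055, 2060, 2066 — 11 in total.

11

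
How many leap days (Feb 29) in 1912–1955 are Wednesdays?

1

Leap years in 1912–1955: 11 of them.
Feb 29 weekday advances by 5 (mod 7) from one leap year to the next four years later (or differs when a century non-leap intervenes).
Leap-day weekdays: 1912:Thu 1916:Tue 1920:Sun 1924:Fri 1928:Wed✓ 1932:Mon 1936:Sat 1940:Thu 1944:Tue 1948:Sun 1952:Fri
Wednesday: 1928 → 1.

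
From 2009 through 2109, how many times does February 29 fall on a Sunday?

Leap years in 2009–2109: 24 of them.
Feb 29 weekday advances by 5 (mod 7) from one leap year to the next four years later (or differs when a century non-leap intervenes).
Leap-day weekdays: 2012:Wed 2016:Mon 2020:Sat 2024:Thu 2028:Tue 2032:Sun✓ 2036:Fri 2040:Wed 2044:Mon 2048:Sat 2052:Thu 2056:Tue 2060:Sun✓ 2064:Fri 2068:Wed 2072:Mon 2076:Sat 2080:Thu 2084:Tue 2088:Sun✓ 2092:Fri 2096:Wed 2104:Fri 2108:Wed
Sunday: 2032, 2060, 2088 → 3.

3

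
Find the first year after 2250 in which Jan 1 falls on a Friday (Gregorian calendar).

Jan 1 advances by 2 weekdays after a leap year and by 1 after a common year.
2250: Jan 1 is Tuesday.
2251: Wednesday
2252: Thursday (leap)
2253: Saturday
2254: Sunday
2255: Monday
2256: Tuesday (leap)
2257: Thursday
2258: Friday
2258 begins on a Friday

2258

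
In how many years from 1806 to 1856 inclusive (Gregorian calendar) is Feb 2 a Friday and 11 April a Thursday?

Check each year's weekday for Feb 2 and 11 April:
  1806: Sun/Fri  1807: Mon/Sat  1808: Tue/Mon  1809: Thu/Tue  1810: Fri/Wed  1811: Sat/Thu  1812: Sun/Sat  1813: Tue/Sun  1814: Wed/Mon  1815: Thu/Tue  1816: Fri/Thu ✓  1817: Sun/Fri  1818: Mon/Sat  1819: Tue/Sun  …(23 more)…  1843: Thu/Tue  1844: Fri/Thu ✓  1845: Sun/Fri  1846: Mon/Sat  1847: Tue/Sun  1848: Wed/Tue  1849: Fri/Wed  1850: Sat/Thu  1851: Sun/Fri  1852: Mon/Sun  1853: Wed/Mon  1854: Thu/Tue  1855: Fri/Wed  1856: Sat/Fri
Both conditions hold in: 1816, 1844 — 2.

2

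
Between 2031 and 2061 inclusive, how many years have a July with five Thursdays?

14

July has 31 days; it has five Thursdays when Thursday falls among the first (month-length − 28) days — i.e. when July 1 is one of Thursday/Wednesday/Tuesday.
July 1 by year: 2031:Tue✓ 2032:Thu✓ 2033:Fri 2034:Sat 2035:Sun 2036:Tue✓ 2037:Wed✓ 2038:Thu✓ 2039:Fri 2040:Sun 2041:Mon 2042:Tue✓ 2043:Wed✓ 2044:Fri 2045:Sat 2046:Sun 2047:Mon 2048:Wed✓ 2049:Thu✓ 2050:Fri 2051:Sat 2052:Mon 2053:Tue✓ 2054:Wed✓ 2055:Thu✓ 2056:Sat 2057:Sun 2058:Mon 2059:Tue✓ 2060:Thu✓ 2061:Fri
Years with five Thursdays: 2031, 2032, 2036, 2037, 2038, 2042, 2043, 2048, 2049, 2053, 2054, 2055, 2059, 2060 → 14.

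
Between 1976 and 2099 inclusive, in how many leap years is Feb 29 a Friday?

5

Leap years in 1976–2099: 31 of them.
Feb 29 weekday advances by 5 (mod 7) from one leap year to the next four years later (or differs when a century non-leap intervenes).
Leap-day weekdays: 1976:Sun 1980:Fri✓ 1984:Wed 1988:Mon 1992:Sat 1996:Thu 2000:Tue 2004:Sun 2008:Fri✓ 2012:Wed 2016:Mon 2020:Sat 2024:Thu …(5 more)… 2048:Sat 2052:Thu 2056:Tue 2060:Sun 2064:Fri✓ 2068:Wed 2072:Mon 2076:Sat 2080:Thu 2084:Tue 2088:Sun 2092:Fri✓ 2096:Wed
Friday: 1980, 2008, 2036, 2064, 2092 → 5.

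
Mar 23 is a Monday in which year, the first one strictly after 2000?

2009

From one year to the next, a fixed date's weekday advances by 1, or by 2 when a Feb 29 lies between the two dates.
2000: March 23 is Thursday.
2001: Friday (+1)
2002: Saturday (+1)
2003: Sunday (+1)
2004: Tuesday (+2)
2005: Wednesday (+1)
2006: Thursday (+1)
2007: Friday (+1)
2008: Sunday (+2)
2009: Monday (+1)
Mar 23 falls on a Monday in 2009.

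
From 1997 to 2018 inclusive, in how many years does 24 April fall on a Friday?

3

Track 24 April's weekday year by year (advancing +1, or +2 across a Feb 29):
  1997: Thu  1998: Fri (+1) ✓  1999: Sat (+1)  2000: Mon (+2)  2001: Tue (+1)
  2002: Wed (+1)  2003: Thu (+1)  2004: Sat (+2)  2005: Sun (+1)  2006: Mon (+1)
  2007: Tue (+1)  2008: Thu (+2)  2009: Fri (+1) ✓  2010: Sat (+1)  2011: Sun (+1)
  2012: Tue (+2)  2013: Wed (+1)  2014: Thu (+1)  2015: Fri (+1) ✓  2016: Sun (+2)
  2017: Mon (+1)  2018: Tue (+1)
Friday years: 1998, 2009, 2015 — 3 in total.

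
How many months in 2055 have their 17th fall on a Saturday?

2

Check the 17th of each month of 2055: Jan 17: Sun, Feb 17: Wed, Mar 17: Wed, Apr 17: Sat, May 17: Mon, Jun 17: Thu, Jul 17: Sat, Aug 17: Tue, Sep 17: Fri, Oct 17: Sun, Nov 17: Wed, Dec 17: Fri.
Saturday occurs in April, July — 2 months.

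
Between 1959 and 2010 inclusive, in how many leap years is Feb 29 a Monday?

Leap years in 1959–2010: 13 of them.
Feb 29 weekday advances by 5 (mod 7) from one leap year to the next four years later (or differs when a century non-leap intervenes).
Leap-day weekdays: 1960:Mon✓ 1964:Sat 1968:Thu 1972:Tue 1976:Sun 1980:Fri 1984:Wed 1988:Mon✓ 1992:Sat 1996:Thu 2000:Tue 2004:Sun 2008:Fri
Monday: 1960, 1988 → 2.

2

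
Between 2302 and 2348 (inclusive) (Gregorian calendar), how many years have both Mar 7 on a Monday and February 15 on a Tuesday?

Check each year's weekday for Mar 7 and February 15:
  2302: Fri/Sat  2303: Sat/Sun  2304: Mon/Mon  2305: Tue/Wed  2306: Wed/Thu  2307: Thu/Fri  2308: Sat/Sat  2309: Sun/Mon  2310: Mon/Tue ✓  2311: Tue/Wed  2312: Thu/Thu  2313: Fri/Sat  2314: Sat/Sun  2315: Sun/Mon  …(19 more)…  2335: Thu/Fri  2336: Sat/Sat  2337: Sun/Mon  2338: Mon/Tue ✓  2339: Tue/Wed  2340: Thu/Thu  2341: Fri/Sat  2342: Sat/Sun  2343: Sun/Mon  2344: Tue/Tue  2345: Wed/Thu  2346: Thu/Fri  2347: Fri/Sat  2348: Sun/Sun
Both conditions hold in: 2310, 2321, 2327, 2338 — 4.

4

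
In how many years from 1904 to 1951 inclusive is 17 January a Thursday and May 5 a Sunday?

Check each year's weekday for 17 January and May 5:
  1904: Sun/Thu  1905: Tue/Fri  1906: Wed/Sat  1907: Thu/Sun ✓  1908: Fri/Tue  1909: Sun/Wed  1910: Mon/Thu  1911: Tue/Fri  1912: Wed/Sun  1913: Fri/Mon  1914: Sat/Tue  1915: Sun/Wed  1916: Mon/Fri  1917: Wed/Sat  …(20 more)…  1938: Mon/Thu  1939: Tue/Fri  1940: Wed/Sun  1941: Fri/Mon  1942: Sat/Tue  1943: Sun/Wed  1944: Mon/Fri  1945: Wed/Sat  1946: Thu/Sun ✓  1947: Fri/Mon  1948: Sat/Wed  1949: Mon/Thu  1950: Tue/Fri  1951: Wed/Sat
Both conditions hold in: 1907, 1918, 1929, 1935, 1946 — 5.

5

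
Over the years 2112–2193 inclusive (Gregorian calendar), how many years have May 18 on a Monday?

Track May 18's weekday year by year (advancing +1, or +2 across a Feb 29):
  2112: Wed  2113: Thu (+1)  2114: Fri (+1)  2115: Sat (+1)  2116: Mon (+2) ✓
  2117: Tue (+1)  2118: Wed (+1)  2119: Thu (+1)  2120: Sat (+2)  2121: Sun (+1)
  2122: Mon (+1) ✓  2123: Tue (+1)  2124: Thu (+2)  2125: Fri (+1)  … (54 more years) …
  2180: Thu (+2)  2181: Fri (+1)  2182: Sat (+1)  2183: Sun (+1)  2184: Tue (+2)
  2185: Wed (+1)  2186: Thu (+1)  2187: Fri (+1)  2188: Sun (+2)  2189: Mon (+1) ✓
  2190: Tue (+1)  2191: Wed (+1)  2192: Fri (+2)  2193: Sat (+1)
Monday years: 2116, 2122, 2133, 2139, 2144, 2150, 2161, 2167, 2172, 2178, 2189 — 11 in total.

11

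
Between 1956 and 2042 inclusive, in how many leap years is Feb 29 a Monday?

3

Leap years in 1956–2042: 22 of them.
Feb 29 weekday advances by 5 (mod 7) from one leap year to the next four years later (or differs when a century non-leap intervenes).
Leap-day weekdays: 1956:Wed 1960:Mon✓ 1964:Sat 1968:Thu 1972:Tue 1976:Sun 1980:Fri 1984:Wed 1988:Mon✓ 1992:Sat 1996:Thu 2000:Tue 2004:Sun 2008:Fri 2012:Wed 2016:Mon✓ 2020:Sat 2024:Thu 2028:Tue 2032:Sun 2036:Fri 2040:Wed
Monday: 1960, 1988, 2016 → 3.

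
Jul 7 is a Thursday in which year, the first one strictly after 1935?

1938

From one year to the next, a fixed date's weekday advances by 1, or by 2 when a Feb 29 lies between the two dates.
1935: July 7 is Sunday.
1936: Tuesday (+2)
1937: Wednesday (+1)
1938: Thursday (+1)
Jul 7 falls on a Thursday in 1938.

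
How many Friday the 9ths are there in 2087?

1

Check the 9th of each month of 2087: Jan 9: Thu, Feb 9: Sun, Mar 9: Sun, Apr 9: Wed, May 9: Fri, Jun 9: Mon, Jul 9: Wed, Aug 9: Sat, Sep 9: Tue, Oct 9: Thu, Nov 9: Sun, Dec 9: Tue.
Friday occurs in May — 1 month.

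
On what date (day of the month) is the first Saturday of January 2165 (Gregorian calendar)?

January 1, 2165 is a Tuesday, so the first Saturday is the 5th.
The first Saturday is 5 + 0 = 5.

5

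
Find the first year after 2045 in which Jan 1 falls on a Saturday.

2050

Jan 1 advances by 2 weekdays after a leap year and by 1 after a common year.
2045: Jan 1 is Sunday.
2046: Monday
2047: Tuesday
2048: Wednesday (leap)
2049: Friday
2050: Saturday
2050 begins on a Saturday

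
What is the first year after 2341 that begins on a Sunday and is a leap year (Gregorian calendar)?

Jan 1 advances by 2 weekdays after a leap year and by 1 after a common year.
2341: Jan 1 is Wednesday.
2342: Thursday
2343: Friday
2344: Saturday (leap)
2345: Monday
2346: Tuesday
2347: Wednesday
2348: Thursday (leap)
2349: Saturday
2350: Sunday
2351: Monday
2352: Tuesday (leap)
2353: Thursday
2354: Friday
2355: Saturday
2356: Sunday (leap)
2356 begins on a Sunday and is a leap year.

2356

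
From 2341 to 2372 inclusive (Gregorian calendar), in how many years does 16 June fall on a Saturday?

4

Track 16 June's weekday year by year (advancing +1, or +2 across a Feb 29):
  2341: Mon  2342: Tue (+1)  2343: Wed (+1)  2344: Fri (+2)  2345: Sat (+1) ✓
  2346: Sun (+1)  2347: Mon (+1)  2348: Wed (+2)  2349: Thu (+1)  2350: Fri (+1)
  2351: Sat (+1) ✓  2352: Mon (+2)  2353: Tue (+1)  2354: Wed (+1)  … (4 more years) …
  2359: Tue (+1)  2360: Thu (+2)  2361: Fri (+1)  2362: Sat (+1) ✓  2363: Sun (+1)
  2364: Tue (+2)  2365: Wed (+1)  2366: Thu (+1)  2367: Fri (+1)  2368: Sun (+2)
  2369: Mon (+1)  2370: Tue (+1)  2371: Wed (+1)  2372: Fri (+2)
Saturday years: 2345, 2351, 2356, 2362 — 4 in total.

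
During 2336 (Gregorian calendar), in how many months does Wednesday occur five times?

A month of length L has five Wednesdays iff its first Wednesday is on day ≤ L−28 (so day 1–3 in a 31-day month, 1–2 in a 30-day month, day 1 in a leap February).
Checking each month of 2336: Jan starts Wed (31d) ✓; Feb starts Sat (29d); Mar starts Sun (31d); Apr starts Wed (30d) ✓; May starts Fri (31d); Jun starts Mon (30d); Jul starts Wed (31d) ✓; Aug starts Sat (31d); Sep starts Tue (30d) ✓; Oct starts Thu (31d); Nov starts Sun (30d); Dec starts Tue (31d) ✓.
Five-Wednesday months: January, April, July, September, December → 5.

5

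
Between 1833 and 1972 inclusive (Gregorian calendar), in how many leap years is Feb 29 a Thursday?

Leap years in 1833–1972: 34 of them.
Feb 29 weekday advances by 5 (mod 7) from one leap year to the next four years later (or differs when a century non-leap intervenes).
Leap-day weekdays: 1836:Mon 1840:Sat 1844:Thu✓ 1848:Tue 1852:Sun 1856:Fri 1860:Wed 1864:Mon 1868:Sat 1872:Thu✓ 1876:Tue 1880:Sun 1884:Fri …(8 more)… 1924:Fri 1928:Wed 1932:Mon 1936:Sat 1940:Thu✓ 1944:Tue 1948:Sun 1952:Fri 1956:Wed 1960:Mon 1964:Sat 1968:Thu✓ 1972:Tue
Thursday: 1844, 1872, 1912, 1940, 1968 → 5.

5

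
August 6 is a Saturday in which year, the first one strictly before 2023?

2022

From one year to the next, a fixed date's weekday advances by 1, or by 2 when a Feb 29 lies between the two dates.
2023: August 6 is Sunday.
2022: Saturday (−1)
August 6 falls on a Saturday in 2022.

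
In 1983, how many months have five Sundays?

A month of length L has five Sundays iff its first Sunday is on day ≤ L−28 (so day 1–3 in a 31-day month, 1–2 in a 30-day month, day 1 in a leap February).
Checking each month of 1983: Jan starts Sat (31d) ✓; Feb starts Tue (28d); Mar starts Tue (31d); Apr starts Fri (30d); May starts Sun (31d) ✓; Jun starts Wed (30d); Jul starts Fri (31d) ✓; Aug starts Mon (31d); Sep starts Thu (30d); Oct starts Sat (31d) ✓; Nov starts Tue (30d); Dec starts Thu (31d).
Five-Sunday months: January, May, July, October → 4.

4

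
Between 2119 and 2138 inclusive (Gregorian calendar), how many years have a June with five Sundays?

7

June has 30 days; it has five Sundays when Sunday falls among the first (month-length − 28) days — i.e. when June 1 is one of Sunday/Saturday.
June 1 by year: 2119:Thu 2120:Sat✓ 2121:Sun✓ 2122:Mon 2123:Tue 2124:Thu 2125:Fri 2126:Sat✓ 2127:Sun✓ 2128:Tue 2129:Wed 2130:Thu 2131:Fri 2132:Sun✓ 2133:Mon 2134:Tue 2135:Wed 2136:Fri 2137:Sat✓ 2138:Sun✓
Years with five Sundays: 2120, 2121, 2126, 2127, 2132, 2137, 2138 → 7.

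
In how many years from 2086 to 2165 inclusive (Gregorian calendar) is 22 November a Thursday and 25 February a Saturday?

Check each year's weekday for 22 November and 25 February:
  2086: Fri/Mon  2087: Sat/Tue  2088: Mon/Wed  2089: Tue/Fri  2090: Wed/Sat  2091: Thu/Sun  2092: Sat/Mon  2093: Sun/Wed  2094: Mon/Thu  2095: Tue/Fri  2096: Thu/Sat ✓  2097: Fri/Mon  2098: Sat/Tue  2099: Sun/Wed  …(52 more)…  2152: Wed/Fri  2153: Thu/Sun  2154: Fri/Mon  2155: Sat/Tue  2156: Mon/Wed  2157: Tue/Fri  2158: Wed/Sat  2159: Thu/Sun  2160: Sat/Mon  2161: Sun/Wed  2162: Mon/Thu  2163: Tue/Fri  2164: Thu/Sat ✓  2165: Fri/Mon
Both conditions hold in: 2096, 2108, 2136, 2164 — 4.

4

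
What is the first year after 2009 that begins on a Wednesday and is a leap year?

2020

Jan 1 advances by 2 weekdays after a leap year and by 1 after a common year.
2009: Jan 1 is Thursday.
2010: Friday
2011: Saturday
2012: Sunday (leap)
2013: Tuesday
2014: Wednesday
2015: Thursday
2016: Friday (leap)
2017: Sunday
2018: Monday
2019: Tuesday
2020: Wednesday (leap)
2020 begins on a Wednesday and is a leap year.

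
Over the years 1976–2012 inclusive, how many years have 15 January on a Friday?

5

Track 15 January's weekday year by year (advancing +1, or +2 across a Feb 29):
  1976: Thu  1977: Sat (+2)  1978: Sun (+1)  1979: Mon (+1)  1980: Tue (+1)
  1981: Thu (+2)  1982: Fri (+1) ✓  1983: Sat (+1)  1984: Sun (+1)  1985: Tue (+2)
  1986: Wed (+1)  1987: Thu (+1)  1988: Fri (+1) ✓  1989: Sun (+2)  … (9 more years) …
  1999: Fri (+1) ✓  2000: Sat (+1)  2001: Mon (+2)  2002: Tue (+1)  2003: Wed (+1)
  2004: Thu (+1)  2005: Sat (+2)  2006: Sun (+1)  2007: Mon (+1)  2008: Tue (+1)
  2009: Thu (+2)  2010: Fri (+1) ✓  2011: Sat (+1)  2012: Sun (+1)
Friday years: 1982, 1988, 1993, 1999, 2010 — 5 in total.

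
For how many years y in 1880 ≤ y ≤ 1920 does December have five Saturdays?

December has 31 days; it has five Saturdays when Saturday falls among the first (month-length − 28) days — i.e. when December 1 is one of Saturday/Friday/Thursday.
December 1 by year: 1880:Wed 1881:Thu✓ 1882:Fri✓ 1883:Sat✓ 1884:Mon 1885:Tue 1886:Wed 1887:Thu✓ 1888:Sat✓ 1889:Sun 1890:Mon 1891:Tue 1892:Thu✓ 1893:Fri✓ 1894:Sat✓ …(11 more)… 1906:Sat✓ 1907:Sun 1908:Tue 1909:Wed 1910:Thu✓ 1911:Fri✓ 1912:Sun 1913:Mon 1914:Tue 1915:Wed 1916:Fri✓ 1917:Sat✓ 1918:Sun 1919:Mon 1920:Wed
Years with five Saturdays: 1881, 1882, 1883, 1887, 1888, 1892, 1893, 1894, 1898, 1899, 1900, 1904, 1905, 1906, 1910, 1911, 1916, 1917 → 18.

18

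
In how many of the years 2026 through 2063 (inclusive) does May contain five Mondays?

17

May has 31 days; it has five Mondays when Monday falls among the first (month-length − 28) days — i.e. when May 1 is one of Monday/Sunday/Saturday.
May 1 by year: 2026:Fri 2027:Sat✓ 2028:Mon✓ 2029:Tue 2030:Wed 2031:Thu 2032:Sat✓ 2033:Sun✓ 2034:Mon✓ 2035:Tue 2036:Thu 2037:Fri 2038:Sat✓ 2039:Sun✓ 2040:Tue …(8 more)… 2049:Sat✓ 2050:Sun✓ 2051:Mon✓ 2052:Wed 2053:Thu 2054:Fri 2055:Sat✓ 2056:Mon✓ 2057:Tue 2058:Wed 2059:Thu 2060:Sat✓ 2061:Sun✓ 2062:Mon✓ 2063:Tue
Years with five Mondays: 2027, 2028, 2032, 2033, 2034, 2038, 2039, 2044, 2045, 2049, 2050, 2051, 2055, 2056, 2060, 2061, 2062 → 17.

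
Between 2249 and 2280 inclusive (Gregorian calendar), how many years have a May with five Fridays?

May has 31 days; it has five Fridays when Friday falls among the first (month-length − 28) days — i.e. when May 1 is one of Friday/Thursday/Wednesday.
May 1 by year: 2249:Tue 2250:Wed✓ 2251:Thu✓ 2252:Sat 2253:Sun 2254:Mon 2255:Tue 2256:Thu✓ 2257:Fri✓ 2258:Sat 2259:Sun 2260:Tue 2261:Wed✓ 2262:Thu✓ 2263:Fri✓ 2264:Sun 2265:Mon 2266:Tue 2267:Wed✓ 2268:Fri✓ 2269:Sat 2270:Sun 2271:Mon 2272:Wed✓ 2273:Thu✓ 2274:Fri✓ 2275:Sat 2276:Mon 2277:Tue 2278:Wed✓ 2279:Thu✓ 2280:Sat
Years with five Fridays: 2250, 2251, 2256, 2257, 2261, 2262, 2263, 2267, 2268, 2272, 2273, 2274, 2278, 2279 → 14.

14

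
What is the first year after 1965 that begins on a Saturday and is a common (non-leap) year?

Jan 1 advances by 2 weekdays after a leap year and by 1 after a common year.
1965: Jan 1 is Friday.
1966: Saturday
1966 begins on a Saturday and is a common year.

1966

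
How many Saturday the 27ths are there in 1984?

Check the 27th of each month of 1984: Jan 27: Fri, Feb 27: Mon, Mar 27: Tue, Apr 27: Fri, May 27: Sun, Jun 27: Wed, Jul 27: Fri, Aug 27: Mon, Sep 27: Thu, Oct 27: Sat, Nov 27: Tue, Dec 27: Thu.
Saturday occurs in October — 1 month.

1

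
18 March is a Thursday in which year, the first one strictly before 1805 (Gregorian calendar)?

From one year to the next, a fixed date's weekday advances by 1, or by 2 when a Feb 29 lies between the two dates.
1805: March 18 is Monday.
1804: Sunday (−1)
1803: Friday (−2)
1802: Thursday (−1)
18 March falls on a Thursday in 1802.

1802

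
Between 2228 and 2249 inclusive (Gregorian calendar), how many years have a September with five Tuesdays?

7

September has 30 days; it has five Tuesdays when Tuesday falls among the first (month-length − 28) days — i.e. when September 1 is one of Tuesday/Monday.
September 1 by year: 2228:Mon✓ 2229:Tue✓ 2230:Wed 2231:Thu 2232:Sat 2233:Sun 2234:Mon✓ 2235:Tue✓ 2236:Thu 2237:Fri 2238:Sat 2239:Sun 2240:Tue✓ 2241:Wed 2242:Thu 2243:Fri 2244:Sun 2245:Mon✓ 2246:Tue✓ 2247:Wed 2248:Fri 2249:Sat
Years with five Tuesdays: 2228, 2229, 2234, 2235, 2240, 2245, 2246 → 7.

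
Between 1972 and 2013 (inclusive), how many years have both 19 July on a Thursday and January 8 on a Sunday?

2

Check each year's weekday for 19 July and January 8:
  1972: Wed/Sat  1973: Thu/Mon  1974: Fri/Tue  1975: Sat/Wed  1976: Mon/Thu  1977: Tue/Sat  1978: Wed/Sun  1979: Thu/Mon  1980: Sat/Tue  1981: Sun/Thu  1982: Mon/Fri  1983: Tue/Sat  1984: Thu/Sun ✓  1985: Fri/Tue  …(14 more)…  2000: Wed/Sat  2001: Thu/Mon  2002: Fri/Tue  2003: Sat/Wed  2004: Mon/Thu  2005: Tue/Sat  2006: Wed/Sun  2007: Thu/Mon  2008: Sat/Tue  2009: Sun/Thu  2010: Mon/Fri  2011: Tue/Sat  2012: Thu/Sun ✓  2013: Fri/Tue
Both conditions hold in: 1984, 2012 — 2.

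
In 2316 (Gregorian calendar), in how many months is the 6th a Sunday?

Check the 6th of each month of 2316: Jan 6: Thu, Feb 6: Sun, Mar 6: Mon, Apr 6: Thu, May 6: Sat, Jun 6: Tue, Jul 6: Thu, Aug 6: Sun, Sep 6: Wed, Oct 6: Fri, Nov 6: Mon, Dec 6: Wed.
Sunday occurs in February, August — 2 months.

2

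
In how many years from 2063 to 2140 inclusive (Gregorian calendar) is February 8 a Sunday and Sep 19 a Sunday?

Check each year's weekday for February 8 and Sep 19:
  2063: Thu/Wed  2064: Fri/Fri  2065: Sun/Sat  2066: Mon/Sun  2067: Tue/Mon  2068: Wed/Wed  2069: Fri/Thu  2070: Sat/Fri  2071: Sun/Sat  2072: Mon/Mon  2073: Wed/Tue  2074: Thu/Wed  2075: Fri/Thu  2076: Sat/Sat  …(50 more)…  2127: Sat/Fri  2128: Sun/Sun ✓  2129: Tue/Mon  2130: Wed/Tue  2131: Thu/Wed  2132: Fri/Fri  2133: Sun/Sat  2134: Mon/Sun  2135: Tue/Mon  2136: Wed/Wed  2137: Fri/Thu  2138: Sat/Fri  2139: Sun/Sat  2140: Mon/Mon
Both conditions hold in: 2088, 2128 — 2.

2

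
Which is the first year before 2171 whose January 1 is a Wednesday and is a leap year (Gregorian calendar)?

2144

Jan 1 advances by 2 weekdays after a leap year and by 1 after a common year.
2171: Jan 1 is Tuesday.
2170: Monday
2169: Sunday
2168: Friday (leap)
2167: Thursday
2166: Wednesday
2165: Tuesday
2164: Sunday (leap)
2163: Saturday
2162: Friday
2161: Thursday
2160: Tuesday (leap)
2159: Monday
2158: Sunday
2157: Saturday
2156: Thursday (leap)
2155: Wednesday
2154: Tuesday
2153: Monday
2152: Saturday (leap)
2151: Friday
2150: Thursday
2149: Wednesday
2148: Monday (leap)
2147: Sunday
2146: Saturday
2145: Friday
2144: Wednesday (leap)
2144 begins on a Wednesday and is a leap year.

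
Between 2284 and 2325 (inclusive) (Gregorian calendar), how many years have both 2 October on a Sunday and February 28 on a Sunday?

2

Check each year's weekday for 2 October and February 28:
  2284: Thu/Thu  2285: Fri/Sat  2286: Sat/Sun  2287: Sun/Mon  2288: Tue/Tue  2289: Wed/Thu  2290: Thu/Fri  2291: Fri/Sat  2292: Sun/Sun ✓  2293: Mon/Tue  2294: Tue/Wed  2295: Wed/Thu  2296: Fri/Fri  2297: Sat/Sun  …(14 more)…  2312: Wed/Wed  2313: Thu/Fri  2314: Fri/Sat  2315: Sat/Sun  2316: Mon/Mon  2317: Tue/Wed  2318: Wed/Thu  2319: Thu/Fri  2320: Sat/Sat  2321: Sun/Mon  2322: Mon/Tue  2323: Tue/Wed  2324: Thu/Thu  2325: Fri/Sat
Both conditions hold in: 2292, 2304 — 2.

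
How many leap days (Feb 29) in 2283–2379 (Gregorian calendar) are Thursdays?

Leap years in 2283–2379: 23 of them.
Feb 29 weekday advances by 5 (mod 7) from one leap year to the next four years later (or differs when a century non-leap intervenes).
Leap-day weekdays: 2284:Fri 2288:Wed 2292:Mon 2296:Sat 2304:Mon 2308:Sat 2312:Thu✓ 2316:Tue 2320:Sun 2324:Fri 2328:Wed 2332:Mon 2336:Sat 2340:Thu✓ 2344:Tue 2348:Sun 2352:Fri 2356:Wed 2360:Mon 2364:Sat 2368:Thu✓ 2372:Tue 2376:Sun
Thursday: 2312, 2340, 2368 → 3.

3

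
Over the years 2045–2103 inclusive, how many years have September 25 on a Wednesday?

Track September 25's weekday year by year (advancing +1, or +2 across a Feb 29):
  2045: Mon  2046: Tue (+1)  2047: Wed (+1) ✓  2048: Fri (+2)  2049: Sat (+1)
  2050: Sun (+1)  2051: Mon (+1)  2052: Wed (+2) ✓  2053: Thu (+1)  2054: Fri (+1)
  2055: Sat (+1)  2056: Mon (+2)  2057: Tue (+1)  2058: Wed (+1) ✓  … (31 more years) …
  2090: Mon (+1)  2091: Tue (+1)  2092: Thu (+2)  2093: Fri (+1)  2094: Sat (+1)
  2095: Sun (+1)  2096: Tue (+2)  2097: Wed (+1) ✓  2098: Thu (+1)  2099: Fri (+1)
  2100: Sat (+1)  2101: Sun (+1)  2102: Mon (+1)  2103: Tue (+1)
Wednesday years: 2047, 2052, 2058, 2069, 2075, 2080, 2086, 2097 — 8 in total.

8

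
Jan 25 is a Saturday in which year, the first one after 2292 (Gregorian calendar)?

From one year to the next, a fixed date's weekday advances by 1, or by 2 when a Feb 29 lies between the two dates.
2292: January 25 is Monday.
2293: Wednesday (+2)
2294: Thursday (+1)
2295: Friday (+1)
2296: Saturday (+1)
Jan 25 falls on a Saturday in 2296.

2296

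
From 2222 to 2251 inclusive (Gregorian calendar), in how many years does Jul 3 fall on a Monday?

Track Jul 3's weekday year by year (advancing +1, or +2 across a Feb 29):
  2222: Wed  2223: Thu (+1)  2224: Sat (+2)  2225: Sun (+1)  2226: Mon (+1) ✓
  2227: Tue (+1)  2228: Thu (+2)  2229: Fri (+1)  2230: Sat (+1)  2231: Sun (+1)
  2232: Tue (+2)  2233: Wed (+1)  2234: Thu (+1)  2235: Fri (+1)  2236: Sun (+2)
  2237: Mon (+1) ✓  2238: Tue (+1)  2239: Wed (+1)  2240: Fri (+2)  2241: Sat (+1)
  2242: Sun (+1)  2243: Mon (+1) ✓  2244: Wed (+2)  2245: Thu (+1)  2246: Fri (+1)
  2247: Sat (+1)  2248: Mon (+2) ✓  2249: Tue (+1)  2250: Wed (+1)  2251: Thu (+1)
Monday years: 2226, 2237, 2243, 2248 — 4 in total.

4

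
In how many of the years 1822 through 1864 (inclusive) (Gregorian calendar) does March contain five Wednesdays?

March has 31 days; it has five Wednesdays when Wednesday falls among the first (month-length − 28) days — i.e. when March 1 is one of Wednesday/Tuesday/Monday.
March 1 by year: 1822:Fri 1823:Sat 1824:Mon✓ 1825:Tue✓ 1826:Wed✓ 1827:Thu 1828:Sat 1829:Sun 1830:Mon✓ 1831:Tue✓ 1832:Thu 1833:Fri 1834:Sat 1835:Sun 1836:Tue✓ …(13 more)… 1850:Fri 1851:Sat 1852:Mon✓ 1853:Tue✓ 1854:Wed✓ 1855:Thu 1856:Sat 1857:Sun 1858:Mon✓ 1859:Tue✓ 1860:Thu 1861:Fri 1862:Sat 1863:Sun 1864:Tue✓
Years with five Wednesdays: 1824, 1825, 1826, 1830, 1831, 1836, 1837, 1841, 1842, 1843, 1847, 1848, 1852, 1853, 1854, 1858, 1859, 1864 → 18.

18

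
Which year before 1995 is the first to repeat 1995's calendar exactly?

1989

Two years share a calendar iff Jan 1 falls on the same weekday and both are leap or both are common. 1995: Jan 1 is Sunday, common year.
1994: Jan 1 Saturday, common
1993: Jan 1 Friday, common
1992: Jan 1 Wednesday, leap
1991: Jan 1 Tuesday, common
1990: Jan 1 Monday, common
1989: Jan 1 Sunday, common
1989 matches on both conditions.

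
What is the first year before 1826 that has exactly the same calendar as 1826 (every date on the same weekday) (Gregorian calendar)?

Two years share a calendar iff Jan 1 falls on the same weekday and both are leap or both are common. 1826: Jan 1 is Sunday, common year.
1825: Jan 1 Saturday, common
1824: Jan 1 Thursday, leap
1823: Jan 1 Wednesday, common
1822: Jan 1 Tuesday, common
1821: Jan 1 Monday, common
1820: Jan 1 Saturday, leap
1819: Jan 1 Friday, common
1818: Jan 1 Thursday, common
1817: Jan 1 Wednesday, common
1816: Jan 1 Monday, leap
1815: Jan 1 Sunday, common
1815 matches on both conditions.

1815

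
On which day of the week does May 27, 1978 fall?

Saturday

January 1, 1978 is a Sunday.
May 27 is day 147 of the year, i.e. 146 days after Jan 1.
146 mod 7 = 6, so advance 6 weekdays from Sunday: Saturday.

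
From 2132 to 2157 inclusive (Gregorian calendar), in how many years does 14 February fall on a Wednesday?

Track 14 February's weekday year by year (advancing +1, or +2 across a Feb 29):
  2132: Thu  2133: Sat (+2)  2134: Sun (+1)  2135: Mon (+1)  2136: Tue (+1)
  2137: Thu (+2)  2138: Fri (+1)  2139: Sat (+1)  2140: Sun (+1)  2141: Tue (+2)
  2142: Wed (+1) ✓  2143: Thu (+1)  2144: Fri (+1)  2145: Sun (+2)  2146: Mon (+1)
  2147: Tue (+1)  2148: Wed (+1) ✓  2149: Fri (+2)  2150: Sat (+1)  2151: Sun (+1)
  2152: Mon (+1)  2153: Wed (+2) ✓  2154: Thu (+1)  2155: Fri (+1)  2156: Sat (+1)
  2157: Mon (+2)
Wednesday years: 2142, 2148, 2153 — 3 in total.

3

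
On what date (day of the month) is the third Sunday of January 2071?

18

January 1, 2071 is a Thursday, so the first Sunday is the 4th.
The third Sunday is 4 + 14 = 18.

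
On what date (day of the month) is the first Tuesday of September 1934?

4

September 1, 1934 is a Saturday, so the first Tuesday is the 4th.
The first Tuesday is 4 + 0 = 4.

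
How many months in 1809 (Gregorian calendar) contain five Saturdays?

4

A month of length L has five Saturdays iff its first Saturday is on day ≤ L−28 (so day 1–3 in a 31-day month, 1–2 in a 30-day month, day 1 in a leap February).
Checking each month of 1809: Jan starts Sun (31d); Feb starts Wed (28d); Mar starts Wed (31d); Apr starts Sat (30d) ✓; May starts Mon (31d); Jun starts Thu (30d); Jul starts Sat (31d) ✓; Aug starts Tue (31d); Sep starts Fri (30d) ✓; Oct starts Sun (31d); Nov starts Wed (30d); Dec starts Fri (31d) ✓.
Five-Saturday months: April, July, September, December → 4.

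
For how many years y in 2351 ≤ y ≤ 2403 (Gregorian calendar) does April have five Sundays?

15

April has 30 days; it has five Sundays when Sunday falls among the first (month-length − 28) days — i.e. when April 1 is one of Sunday/Saturday.
April 1 by year: 2351:Sun✓ 2352:Tue 2353:Wed 2354:Thu 2355:Fri 2356:Sun✓ 2357:Mon 2358:Tue 2359:Wed 2360:Fri 2361:Sat✓ 2362:Sun✓ 2363:Mon 2364:Wed 2365:Thu …(23 more)… 2389:Sat✓ 2390:Sun✓ 2391:Mon 2392:Wed 2393:Thu 2394:Fri 2395:Sat✓ 2396:Mon 2397:Tue 2398:Wed 2399:Thu 2400:Sat✓ 2401:Sun✓ 2402:Mon 2403:Tue
Years with five Sundays: 2351, 2356, 2361, 2362, 2367, 2372, 2373, 2378, 2379, 2384, 2389, 2390, 2395, 2400, 2401 → 15.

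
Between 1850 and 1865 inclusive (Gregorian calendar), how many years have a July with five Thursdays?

July has 31 days; it has five Thursdays when Thursday falls among the first (month-length − 28) days — i.e. when July 1 is one of Thursday/Wednesday/Tuesday.
July 1 by year: 1850:Mon 1851:Tue✓ 1852:Thu✓ 1853:Fri 1854:Sat 1855:Sun 1856:Tue✓ 1857:Wed✓ 1858:Thu✓ 1859:Fri 1860:Sun 1861:Mon 1862:Tue✓ 1863:Wed✓ 1864:Fri 1865:Sat
Years with five Thursdays: 1851, 1852, 1856, 1857, 1858, 1862, 1863 → 7.

7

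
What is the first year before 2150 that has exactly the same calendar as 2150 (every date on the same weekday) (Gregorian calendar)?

Two years share a calendar iff Jan 1 falls on the same weekday and both are leap or both are common. 2150: Jan 1 is Thursday, common year.
2149: Jan 1 Wednesday, common
2148: Jan 1 Monday, leap
2147: Jan 1 Sunday, common
2146: Jan 1 Saturday, common
2145: Jan 1 Friday, common
2144: Jan 1 Wednesday, leap
2143: Jan 1 Tuesday, common
2142: Jan 1 Monday, common
2141: Jan 1 Sunday, common
2140: Jan 1 Friday, leap
2139: Jan 1 Thursday, common
2139 matches on both conditions.

2139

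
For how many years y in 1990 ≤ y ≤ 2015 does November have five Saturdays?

November has 30 days; it has five Saturdays when Saturday falls among the first (month-length − 28) days — i.e. when November 1 is one of Saturday/Friday.
November 1 by year: 1990:Thu 1991:Fri✓ 1992:Sun 1993:Mon 1994:Tue 1995:Wed 1996:Fri✓ 1997:Sat✓ 1998:Sun 1999:Mon 2000:Wed 2001:Thu 2002:Fri✓ 2003:Sat✓ 2004:Mon 2005:Tue 2006:Wed 2007:Thu 2008:Sat✓ 2009:Sun 2010:Mon 2011:Tue 2012:Thu 2013:Fri✓ 2014:Sat✓ 2015:Sun
Years with five Saturdays: 1991, 1996, 1997, 2002, 2003, 2008, 2013, 2014 → 8.

8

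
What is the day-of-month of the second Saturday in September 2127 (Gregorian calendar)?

13

September 1, 2127 is a Monday, so the first Saturday is the 6th.
The second Saturday is 6 + 7 = 13.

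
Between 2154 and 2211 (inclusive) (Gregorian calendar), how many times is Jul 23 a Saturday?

Track Jul 23's weekday year by year (advancing +1, or +2 across a Feb 29):
  2154: Tue  2155: Wed (+1)  2156: Fri (+2)  2157: Sat (+1) ✓  2158: Sun (+1)
  2159: Mon (+1)  2160: Wed (+2)  2161: Thu (+1)  2162: Fri (+1)  2163: Sat (+1) ✓
  2164: Mon (+2)  2165: Tue (+1)  2166: Wed (+1)  2167: Thu (+1)  … (30 more years) …
  2198: Mon (+1)  2199: Tue (+1)  2200: Wed (+1)  2201: Thu (+1)  2202: Fri (+1)
  2203: Sat (+1) ✓  2204: Mon (+2)  2205: Tue (+1)  2206: Wed (+1)  2207: Thu (+1)
  2208: Sat (+2) ✓  2209: Sun (+1)  2210: Mon (+1)  2211: Tue (+1)
Saturday years: 2157, 2163, 2168, 2174, 2185, 2191, 2196, 2203, 2208 — 9 in total.

9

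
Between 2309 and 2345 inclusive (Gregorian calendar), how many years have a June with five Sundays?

10

June has 30 days; it has five Sundays when Sunday falls among the first (month-length − 28) days — i.e. when June 1 is one of Sunday/Saturday.
June 1 by year: 2309:Tue 2310:Wed 2311:Thu 2312:Sat✓ 2313:Sun✓ 2314:Mon 2315:Tue 2316:Thu 2317:Fri 2318:Sat✓ 2319:Sun✓ 2320:Tue 2321:Wed 2322:Thu 2323:Fri …(7 more)… 2331:Mon 2332:Wed 2333:Thu 2334:Fri 2335:Sat✓ 2336:Mon 2337:Tue 2338:Wed 2339:Thu 2340:Sat✓ 2341:Sun✓ 2342:Mon 2343:Tue 2344:Thu 2345:Fri
Years with five Sundays: 2312, 2313, 2318, 2319, 2324, 2329, 2330, 2335, 2340, 2341 → 10.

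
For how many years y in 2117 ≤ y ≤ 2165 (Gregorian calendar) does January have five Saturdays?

January has 31 days; it has five Saturdays when Saturday falls among the first (month-length − 28) days — i.e. when January 1 is one of Saturday/Friday/Thursday.
January 1 by year: 2117:Fri✓ 2118:Sat✓ 2119:Sun 2120:Mon 2121:Wed 2122:Thu✓ 2123:Fri✓ 2124:Sat✓ 2125:Mon 2126:Tue 2127:Wed 2128:Thu✓ 2129:Sat✓ 2130:Sun 2131:Mon …(19 more)… 2151:Fri✓ 2152:Sat✓ 2153:Mon 2154:Tue 2155:Wed 2156:Thu✓ 2157:Sat✓ 2158:Sun 2159:Mon 2160:Tue 2161:Thu✓ 2162:Fri✓ 2163:Sat✓ 2164:Sun 2165:Tue
Years with five Saturdays: 2117, 2118, 2122, 2123, 2124, 2128, 2129, 2133, 2134, 2135, 2139, 2140, 2145, 2146, 2150, 2151, 2152, 2156, 2157, 2161, 2162, 2163 → 22.

22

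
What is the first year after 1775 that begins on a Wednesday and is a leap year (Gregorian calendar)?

Jan 1 advances by 2 weekdays after a leap year and by 1 after a common year.
1775: Jan 1 is Sunday.
1776: Monday (leap)
1777: Wednesday
1778: Thursday
1779: Friday
1780: Saturday (leap)
1781: Monday
1782: Tuesday
1783: Wednesday
1784: Thursday (leap)
1785: Saturday
1786: Sunday
1787: Monday
1788: Tuesday (leap)
1789: Thursday
1790: Friday
1791: Saturday
1792: Sunday (leap)
1793: Tuesday
1794: Wednesday
1795: Thursday
1796: Friday (leap)
1797: Sunday
1798: Monday
1799: Tuesday
1800: Wednesday
1801: Thursday
1802: Friday
1803: Saturday
1804: Sunday (leap)
1805: Tuesday
1806: Wednesday
1807: Thursday
1808: Friday (leap)
1809: Sunday
1810: Monday
1811: Tuesday
1812: Wednesday (leap)
1812 begins on a Wednesday and is a leap year.

1812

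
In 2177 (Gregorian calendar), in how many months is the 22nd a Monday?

Check the 22nd of each month of 2177: Jan 22: Wed, Feb 22: Sat, Mar 22: Sat, Apr 22: Tue, May 22: Thu, Jun 22: Sun, Jul 22: Tue, Aug 22: Fri, Sep 22: Mon, Oct 22: Wed, Nov 22: Sat, Dec 22: Mon.
Monday occurs in September, December — 2 months.

2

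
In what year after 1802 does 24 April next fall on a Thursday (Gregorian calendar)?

From one year to the next, a fixed date's weekday advances by 1, or by 2 when a Feb 29 lies between the two dates.
1802: April 24 is Saturday.
1803: Sunday (+1)
1804: Tuesday (+2)
1805: Wednesday (+1)
1806: Thursday (+1)
24 April falls on a Thursday in 1806.

1806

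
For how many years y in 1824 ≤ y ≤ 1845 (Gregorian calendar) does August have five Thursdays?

9

August has 31 days; it has five Thursdays when Thursday falls among the first (month-length − 28) days — i.e. when August 1 is one of Thursday/Wednesday/Tuesday.
August 1 by year: 1824:Sun 1825:Mon 1826:Tue✓ 1827:Wed✓ 1828:Fri 1829:Sat 1830:Sun 1831:Mon 1832:Wed✓ 1833:Thu✓ 1834:Fri 1835:Sat 1836:Mon 1837:Tue✓ 1838:Wed✓ 1839:Thu✓ 1840:Sat 1841:Sun 1842:Mon 1843:Tue✓ 1844:Thu✓ 1845:Fri
Years with five Thursdays: 1826, 1827, 1832, 1833, 1837, 1838, 1839, 1843, 1844 → 9.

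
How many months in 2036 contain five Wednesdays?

5

A month of length L has five Wednesdays iff its first Wednesday is on day ≤ L−28 (so day 1–3 in a 31-day month, 1–2 in a 30-day month, day 1 in a leap February).
Checking each month of 2036: Jan starts Tue (31d) ✓; Feb starts Fri (29d); Mar starts Sat (31d); Apr starts Tue (30d) ✓; May starts Thu (31d); Jun starts Sun (30d); Jul starts Tue (31d) ✓; Aug starts Fri (31d); Sep starts Mon (30d); Oct starts Wed (31d) ✓; Nov starts Sat (30d); Dec starts Mon (31d) ✓.
Five-Wednesday months: January, April, July, October, December → 5.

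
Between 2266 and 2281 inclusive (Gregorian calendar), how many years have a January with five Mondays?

7

January has 31 days; it has five Mondays when Monday falls among the first (month-length − 28) days — i.e. when January 1 is one of Monday/Sunday/Saturday.
January 1 by year: 2266:Mon✓ 2267:Tue 2268:Wed 2269:Fri 2270:Sat✓ 2271:Sun✓ 2272:Mon✓ 2273:Wed 2274:Thu 2275:Fri 2276:Sat✓ 2277:Mon✓ 2278:Tue 2279:Wed 2280:Thu 2281:Sat✓
Years with five Mondays: 2266, 2270, 2271, 2272, 2276, 2277, 2281 → 7.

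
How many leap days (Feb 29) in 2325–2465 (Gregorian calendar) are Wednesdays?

Leap years in 2325–2465: 35 of them.
Feb 29 weekday advances by 5 (mod 7) from one leap year to the next four years later (or differs when a century non-leap intervenes).
Leap-day weekdays: 2328:Wed✓ 2332:Mon 2336:Sat 2340:Thu 2344:Tue 2348:Sun 2352:Fri 2356:Wed✓ 2360:Mon 2364:Sat 2368:Thu 2372:Tue 2376:Sun …(9 more)… 2416:Mon 2420:Sat 2424:Thu 2428:Tue 2432:Sun 2436:Fri 2440:Wed✓ 2444:Mon 2448:Sat 2452:Thu 2456:Tue 2460:Sun 2464:Fri
Wednesday: 2328, 2356, 2384, 2412, 2440 → 5.

5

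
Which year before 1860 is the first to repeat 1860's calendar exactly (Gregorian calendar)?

Two years share a calendar iff Jan 1 falls on the same weekday and both are leap or both are common. 1860: Jan 1 is Sunday, leap year.
1859: Jan 1 Saturday, common
1858: Jan 1 Friday, common
1857: Jan 1 Thursday, common
1856: Jan 1 Tuesday, leap
1855: Jan 1 Monday, common
1854: Jan 1 Sunday, common
1853: Jan 1 Saturday, common
1852: Jan 1 Thursday, leap
1851: Jan 1 Wednesday, common
1850: Jan 1 Tuesday, common
1849: Jan 1 Monday, common
1848: Jan 1 Saturday, leap
1847: Jan 1 Friday, common
1846: Jan 1 Thursday, common
1845: Jan 1 Wednesday, common
1844: Jan 1 Monday, leap
1843: Jan 1 Sunday, common
1842: Jan 1 Saturday, common
1841: Jan 1 Friday, common
1840: Jan 1 Wednesday, leap
1839: Jan 1 Tuesday, common
1838: Jan 1 Monday, common
1837: Jan 1 Sunday, common
1836: Jan 1 Friday, leap
1835: Jan 1 Thursday, common
1834: Jan 1 Wednesday, common
1833: Jan 1 Tuesday, common
1832: Jan 1 Sunday, leap
1832 matches on both conditions.

1832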